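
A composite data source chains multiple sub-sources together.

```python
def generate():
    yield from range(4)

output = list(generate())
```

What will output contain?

Step 1: yield from delegates to the iterable, yielding each element.
Step 2: Collected values: [0, 1, 2, 3].
Therefore output = [0, 1, 2, 3].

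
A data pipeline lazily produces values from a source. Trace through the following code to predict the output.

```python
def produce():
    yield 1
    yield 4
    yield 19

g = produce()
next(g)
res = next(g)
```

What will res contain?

Step 1: produce() creates a generator.
Step 2: next(g) yields 1 (consumed and discarded).
Step 3: next(g) yields 4, assigned to res.
Therefore res = 4.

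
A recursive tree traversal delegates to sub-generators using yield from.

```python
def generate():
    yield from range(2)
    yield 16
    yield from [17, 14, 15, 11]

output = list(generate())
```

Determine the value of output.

Step 1: Trace yields in order:
  yield 0
  yield 1
  yield 16
  yield 17
  yield 14
  yield 15
  yield 11
Therefore output = [0, 1, 16, 17, 14, 15, 11].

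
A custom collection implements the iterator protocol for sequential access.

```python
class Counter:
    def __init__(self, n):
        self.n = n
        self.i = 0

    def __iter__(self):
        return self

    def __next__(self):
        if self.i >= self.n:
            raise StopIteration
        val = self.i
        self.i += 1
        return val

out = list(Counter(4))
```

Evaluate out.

Step 1: Counter(4) creates an iterator counting 0 to 3.
Step 2: list() consumes all values: [0, 1, 2, 3].
Therefore out = [0, 1, 2, 3].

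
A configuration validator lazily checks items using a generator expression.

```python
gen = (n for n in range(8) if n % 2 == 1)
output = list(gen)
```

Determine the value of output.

Step 1: Filter range(8) keeping only odd values:
  n=0: even, excluded
  n=1: odd, included
  n=2: even, excluded
  n=3: odd, included
  n=4: even, excluded
  n=5: odd, included
  n=6: even, excluded
  n=7: odd, included
Therefore output = [1, 3, 5, 7].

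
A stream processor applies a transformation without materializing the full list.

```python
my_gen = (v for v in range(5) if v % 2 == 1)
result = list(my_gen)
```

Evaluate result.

Step 1: Filter range(5) keeping only odd values:
  v=0: even, excluded
  v=1: odd, included
  v=2: even, excluded
  v=3: odd, included
  v=4: even, excluded
Therefore result = [1, 3].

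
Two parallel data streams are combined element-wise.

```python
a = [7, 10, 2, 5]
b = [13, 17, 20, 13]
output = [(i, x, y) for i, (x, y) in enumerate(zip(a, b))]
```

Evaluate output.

Step 1: enumerate(zip(a, b)) gives index with paired elements:
  i=0: (7, 13)
  i=1: (10, 17)
  i=2: (2, 20)
  i=3: (5, 13)
Therefore output = [(0, 7, 13), (1, 10, 17), (2, 2, 20), (3, 5, 13)].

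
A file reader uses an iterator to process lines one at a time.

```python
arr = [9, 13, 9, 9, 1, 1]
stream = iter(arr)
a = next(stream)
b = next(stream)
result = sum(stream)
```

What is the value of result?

Step 1: Create iterator over [9, 13, 9, 9, 1, 1].
Step 2: a = next() = 9, b = next() = 13.
Step 3: sum() of remaining [9, 9, 1, 1] = 20.
Therefore result = 20.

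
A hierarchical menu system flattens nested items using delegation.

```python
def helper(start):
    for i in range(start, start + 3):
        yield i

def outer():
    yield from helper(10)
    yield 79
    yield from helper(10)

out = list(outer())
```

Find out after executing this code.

Step 1: outer() delegates to helper(10):
  yield 10
  yield 11
  yield 12
Step 2: yield 79
Step 3: Delegates to helper(10):
  yield 10
  yield 11
  yield 12
Therefore out = [10, 11, 12, 79, 10, 11, 12].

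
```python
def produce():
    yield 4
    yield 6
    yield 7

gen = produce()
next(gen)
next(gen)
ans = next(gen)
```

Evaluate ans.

Step 1: produce() creates a generator.
Step 2: next(gen) yields 4 (consumed and discarded).
Step 3: next(gen) yields 6 (consumed and discarded).
Step 4: next(gen) yields 7, assigned to ans.
Therefore ans = 7.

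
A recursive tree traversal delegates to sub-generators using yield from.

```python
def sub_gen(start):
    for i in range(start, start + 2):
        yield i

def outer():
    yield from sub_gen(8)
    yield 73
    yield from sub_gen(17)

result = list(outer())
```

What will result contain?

Step 1: outer() delegates to sub_gen(8):
  yield 8
  yield 9
Step 2: yield 73
Step 3: Delegates to sub_gen(17):
  yield 17
  yield 18
Therefore result = [8, 9, 73, 17, 18].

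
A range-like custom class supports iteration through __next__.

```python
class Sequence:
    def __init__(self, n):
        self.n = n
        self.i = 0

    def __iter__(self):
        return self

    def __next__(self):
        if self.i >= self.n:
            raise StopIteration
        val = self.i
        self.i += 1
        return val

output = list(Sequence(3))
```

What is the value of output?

Step 1: Sequence(3) creates an iterator counting 0 to 2.
Step 2: list() consumes all values: [0, 1, 2].
Therefore output = [0, 1, 2].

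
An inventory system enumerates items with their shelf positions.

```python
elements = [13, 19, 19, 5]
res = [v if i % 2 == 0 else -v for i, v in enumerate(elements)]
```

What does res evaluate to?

Step 1: For each (i, v), keep v if i is even, negate if odd:
  i=0 (even): keep 13
  i=1 (odd): negate to -19
  i=2 (even): keep 19
  i=3 (odd): negate to -5
Therefore res = [13, -19, 19, -5].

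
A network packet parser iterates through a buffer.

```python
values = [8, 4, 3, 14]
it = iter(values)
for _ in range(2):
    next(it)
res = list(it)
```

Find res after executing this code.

Step 1: Create iterator over [8, 4, 3, 14].
Step 2: Advance 2 positions (consuming [8, 4]).
Step 3: list() collects remaining elements: [3, 14].
Therefore res = [3, 14].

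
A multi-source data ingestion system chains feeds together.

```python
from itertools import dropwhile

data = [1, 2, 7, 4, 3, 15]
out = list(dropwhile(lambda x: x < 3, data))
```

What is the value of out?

Step 1: dropwhile drops elements while < 3:
  1 < 3: dropped
  2 < 3: dropped
  7: kept (dropping stopped)
Step 2: Remaining elements kept regardless of condition.
Therefore out = [7, 4, 3, 15].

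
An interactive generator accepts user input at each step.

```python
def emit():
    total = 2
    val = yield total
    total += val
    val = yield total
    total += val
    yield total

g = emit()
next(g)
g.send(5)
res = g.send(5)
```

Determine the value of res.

Step 1: next() -> yield total=2.
Step 2: send(5) -> val=5, total = 2+5 = 7, yield 7.
Step 3: send(5) -> val=5, total = 7+5 = 12, yield 12.
Therefore res = 12.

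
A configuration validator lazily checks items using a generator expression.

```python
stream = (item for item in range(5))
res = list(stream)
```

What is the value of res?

Step 1: Generator expression iterates range(5): [0, 1, 2, 3, 4].
Step 2: list() collects all values.
Therefore res = [0, 1, 2, 3, 4].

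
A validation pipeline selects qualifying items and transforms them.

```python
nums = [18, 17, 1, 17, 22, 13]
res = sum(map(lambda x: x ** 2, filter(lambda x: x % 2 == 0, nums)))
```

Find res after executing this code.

Step 1: Filter even numbers from [18, 17, 1, 17, 22, 13]: [18, 22]
Step 2: Square each: [324, 484]
Step 3: Sum = 808.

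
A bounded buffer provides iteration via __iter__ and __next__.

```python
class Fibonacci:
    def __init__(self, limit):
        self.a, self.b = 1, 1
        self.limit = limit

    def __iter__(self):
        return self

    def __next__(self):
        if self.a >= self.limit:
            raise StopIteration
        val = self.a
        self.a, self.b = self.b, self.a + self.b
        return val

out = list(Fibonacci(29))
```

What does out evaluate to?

Step 1: Fibonacci-like sequence (a=1, b=1) until >= 29:
  Yield 1, then a,b = 1,2
  Yield 1, then a,b = 2,3
  Yield 2, then a,b = 3,5
  Yield 3, then a,b = 5,8
  Yield 5, then a,b = 8,13
  Yield 8, then a,b = 13,21
  Yield 13, then a,b = 21,34
  Yield 21, then a,b = 34,55
Step 2: 34 >= 29, stop.
Therefore out = [1, 1, 2, 3, 5, 8, 13, 21].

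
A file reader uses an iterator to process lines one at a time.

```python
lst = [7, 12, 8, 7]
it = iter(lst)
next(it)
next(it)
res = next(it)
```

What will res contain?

Step 1: Create iterator over [7, 12, 8, 7].
Step 2: next() consumes 7.
Step 3: next() consumes 12.
Step 4: next() returns 8.
Therefore res = 8.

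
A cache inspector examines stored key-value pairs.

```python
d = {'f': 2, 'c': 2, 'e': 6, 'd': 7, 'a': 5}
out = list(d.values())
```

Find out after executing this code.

Step 1: d.values() returns the dictionary values in insertion order.
Therefore out = [2, 2, 6, 7, 5].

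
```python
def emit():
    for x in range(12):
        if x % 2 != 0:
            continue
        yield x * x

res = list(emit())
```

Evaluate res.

Step 1: Only yield x**2 when x is divisible by 2:
  x=0: 0 % 2 == 0, yield 0**2 = 0
  x=2: 2 % 2 == 0, yield 2**2 = 4
  x=4: 4 % 2 == 0, yield 4**2 = 16
  x=6: 6 % 2 == 0, yield 6**2 = 36
  x=8: 8 % 2 == 0, yield 8**2 = 64
  x=10: 10 % 2 == 0, yield 10**2 = 100
Therefore res = [0, 4, 16, 36, 64, 100].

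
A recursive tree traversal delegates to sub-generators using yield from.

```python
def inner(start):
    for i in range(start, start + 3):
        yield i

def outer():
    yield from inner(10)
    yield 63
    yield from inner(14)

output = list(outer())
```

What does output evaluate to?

Step 1: outer() delegates to inner(10):
  yield 10
  yield 11
  yield 12
Step 2: yield 63
Step 3: Delegates to inner(14):
  yield 14
  yield 15
  yield 16
Therefore output = [10, 11, 12, 63, 14, 15, 16].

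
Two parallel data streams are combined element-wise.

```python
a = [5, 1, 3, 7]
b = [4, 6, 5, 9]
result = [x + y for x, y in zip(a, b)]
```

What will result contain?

Step 1: Add corresponding elements:
  5 + 4 = 9
  1 + 6 = 7
  3 + 5 = 8
  7 + 9 = 16
Therefore result = [9, 7, 8, 16].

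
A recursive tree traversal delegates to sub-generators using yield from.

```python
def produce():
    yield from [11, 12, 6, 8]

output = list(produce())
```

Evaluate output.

Step 1: yield from delegates to the iterable, yielding each element.
Step 2: Collected values: [11, 12, 6, 8].
Therefore output = [11, 12, 6, 8].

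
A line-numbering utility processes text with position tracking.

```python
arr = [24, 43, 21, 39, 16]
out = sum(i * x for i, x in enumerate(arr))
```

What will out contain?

Step 1: Compute i * x for each (i, x) in enumerate([24, 43, 21, 39, 16]):
  i=0, x=24: 0*24 = 0
  i=1, x=43: 1*43 = 43
  i=2, x=21: 2*21 = 42
  i=3, x=39: 3*39 = 117
  i=4, x=16: 4*16 = 64
Step 2: sum = 0 + 43 + 42 + 117 + 64 = 266.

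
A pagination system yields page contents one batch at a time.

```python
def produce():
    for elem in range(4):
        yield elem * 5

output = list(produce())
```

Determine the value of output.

Step 1: For each elem in range(4), yield elem * 5:
  elem=0: yield 0 * 5 = 0
  elem=1: yield 1 * 5 = 5
  elem=2: yield 2 * 5 = 10
  elem=3: yield 3 * 5 = 15
Therefore output = [0, 5, 10, 15].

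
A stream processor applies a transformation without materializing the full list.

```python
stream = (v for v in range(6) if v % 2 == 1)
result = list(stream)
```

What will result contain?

Step 1: Filter range(6) keeping only odd values:
  v=0: even, excluded
  v=1: odd, included
  v=2: even, excluded
  v=3: odd, included
  v=4: even, excluded
  v=5: odd, included
Therefore result = [1, 3, 5].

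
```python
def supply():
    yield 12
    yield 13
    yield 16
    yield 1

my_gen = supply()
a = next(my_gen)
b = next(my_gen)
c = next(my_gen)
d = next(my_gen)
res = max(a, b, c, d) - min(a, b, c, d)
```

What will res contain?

Step 1: Create generator and consume all values:
  a = next(my_gen) = 12
  b = next(my_gen) = 13
  c = next(my_gen) = 16
  d = next(my_gen) = 1
Step 2: max = 16, min = 1, res = 16 - 1 = 15.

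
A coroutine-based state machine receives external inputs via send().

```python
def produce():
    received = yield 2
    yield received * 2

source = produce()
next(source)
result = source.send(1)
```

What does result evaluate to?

Step 1: next(source) advances to first yield, producing 2.
Step 2: send(1) resumes, received = 1.
Step 3: yield received * 2 = 1 * 2 = 2.
Therefore result = 2.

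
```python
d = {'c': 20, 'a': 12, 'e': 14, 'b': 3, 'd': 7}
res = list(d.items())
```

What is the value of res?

Step 1: d.items() returns (key, value) pairs in insertion order.
Therefore res = [('c', 20), ('a', 12), ('e', 14), ('b', 3), ('d', 7)].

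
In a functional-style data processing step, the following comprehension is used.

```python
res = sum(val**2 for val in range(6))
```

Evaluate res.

Step 1: Compute val**2 for each val in range(6):
  val=0: 0**2 = 0
  val=1: 1**2 = 1
  val=2: 2**2 = 4
  val=3: 3**2 = 9
  val=4: 4**2 = 16
  val=5: 5**2 = 25
Step 2: sum = 0 + 1 + 4 + 9 + 16 + 25 = 55.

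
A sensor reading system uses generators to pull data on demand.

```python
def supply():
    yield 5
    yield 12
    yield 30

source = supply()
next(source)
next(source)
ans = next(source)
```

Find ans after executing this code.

Step 1: supply() creates a generator.
Step 2: next(source) yields 5 (consumed and discarded).
Step 3: next(source) yields 12 (consumed and discarded).
Step 4: next(source) yields 30, assigned to ans.
Therefore ans = 30.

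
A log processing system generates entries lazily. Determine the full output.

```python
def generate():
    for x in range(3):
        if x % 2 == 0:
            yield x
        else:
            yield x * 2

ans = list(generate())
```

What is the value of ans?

Step 1: For each x in range(3), yield x if even, else x*2:
  x=0 (even): yield 0
  x=1 (odd): yield 1*2 = 2
  x=2 (even): yield 2
Therefore ans = [0, 2, 2].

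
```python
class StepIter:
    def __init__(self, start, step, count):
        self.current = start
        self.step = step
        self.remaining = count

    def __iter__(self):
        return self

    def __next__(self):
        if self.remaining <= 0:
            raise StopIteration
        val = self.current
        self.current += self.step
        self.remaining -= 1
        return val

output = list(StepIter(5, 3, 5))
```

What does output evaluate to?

Step 1: StepIter starts at 5, increments by 3, for 5 steps:
  Yield 5, then current += 3
  Yield 8, then current += 3
  Yield 11, then current += 3
  Yield 14, then current += 3
  Yield 17, then current += 3
Therefore output = [5, 8, 11, 14, 17].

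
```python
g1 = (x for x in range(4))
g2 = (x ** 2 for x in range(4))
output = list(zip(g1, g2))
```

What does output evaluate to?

Step 1: g1 produces [0, 1, 2, 3].
Step 2: g2 produces [0, 1, 4, 9].
Step 3: zip pairs them: [(0, 0), (1, 1), (2, 4), (3, 9)].
Therefore output = [(0, 0), (1, 1), (2, 4), (3, 9)].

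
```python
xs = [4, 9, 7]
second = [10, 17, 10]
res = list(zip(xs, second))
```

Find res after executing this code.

Step 1: zip pairs elements at same index:
  Index 0: (4, 10)
  Index 1: (9, 17)
  Index 2: (7, 10)
Therefore res = [(4, 10), (9, 17), (7, 10)].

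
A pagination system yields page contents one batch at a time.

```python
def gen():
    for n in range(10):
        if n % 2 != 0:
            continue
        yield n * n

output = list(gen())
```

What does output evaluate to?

Step 1: Only yield n**2 when n is divisible by 2:
  n=0: 0 % 2 == 0, yield 0**2 = 0
  n=2: 2 % 2 == 0, yield 2**2 = 4
  n=4: 4 % 2 == 0, yield 4**2 = 16
  n=6: 6 % 2 == 0, yield 6**2 = 36
  n=8: 8 % 2 == 0, yield 8**2 = 64
Therefore output = [0, 4, 16, 36, 64].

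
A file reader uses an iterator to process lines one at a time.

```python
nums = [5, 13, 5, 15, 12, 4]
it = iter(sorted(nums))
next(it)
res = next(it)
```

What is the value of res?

Step 1: sorted([5, 13, 5, 15, 12, 4]) = [4, 5, 5, 12, 13, 15].
Step 2: Create iterator and skip 1 elements.
Step 3: next() returns 5.
Therefore res = 5.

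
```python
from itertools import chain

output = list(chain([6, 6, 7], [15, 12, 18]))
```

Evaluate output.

Step 1: chain() concatenates iterables: [6, 6, 7] + [15, 12, 18].
Therefore output = [6, 6, 7, 15, 12, 18].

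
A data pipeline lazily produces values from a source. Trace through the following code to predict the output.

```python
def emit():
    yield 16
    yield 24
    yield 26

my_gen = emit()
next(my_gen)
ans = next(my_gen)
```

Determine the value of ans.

Step 1: emit() creates a generator.
Step 2: next(my_gen) yields 16 (consumed and discarded).
Step 3: next(my_gen) yields 24, assigned to ans.
Therefore ans = 24.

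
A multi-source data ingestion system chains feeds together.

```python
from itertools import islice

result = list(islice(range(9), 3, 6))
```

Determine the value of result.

Step 1: islice(range(9), 3, 6) takes elements at indices [3, 6).
Step 2: Elements: [3, 4, 5].
Therefore result = [3, 4, 5].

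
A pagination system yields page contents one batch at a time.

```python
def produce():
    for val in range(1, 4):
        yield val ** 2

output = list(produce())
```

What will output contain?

Step 1: For each val in range(1, 4), yield val**2:
  val=1: yield 1**2 = 1
  val=2: yield 2**2 = 4
  val=3: yield 3**2 = 9
Therefore output = [1, 4, 9].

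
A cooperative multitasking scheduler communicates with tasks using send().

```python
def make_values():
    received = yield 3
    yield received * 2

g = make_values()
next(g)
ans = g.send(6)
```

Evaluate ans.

Step 1: next(g) advances to first yield, producing 3.
Step 2: send(6) resumes, received = 6.
Step 3: yield received * 2 = 6 * 2 = 12.
Therefore ans = 12.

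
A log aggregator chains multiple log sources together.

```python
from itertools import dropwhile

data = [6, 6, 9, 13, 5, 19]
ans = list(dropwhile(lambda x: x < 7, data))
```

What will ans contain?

Step 1: dropwhile drops elements while < 7:
  6 < 7: dropped
  6 < 7: dropped
  9: kept (dropping stopped)
Step 2: Remaining elements kept regardless of condition.
Therefore ans = [9, 13, 5, 19].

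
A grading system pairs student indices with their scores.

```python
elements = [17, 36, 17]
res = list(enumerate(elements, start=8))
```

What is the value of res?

Step 1: enumerate with start=8:
  (8, 17)
  (9, 36)
  (10, 17)
Therefore res = [(8, 17), (9, 36), (10, 17)].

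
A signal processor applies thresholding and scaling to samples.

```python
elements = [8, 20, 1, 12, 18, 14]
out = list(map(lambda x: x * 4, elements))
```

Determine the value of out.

Step 1: Apply lambda x: x * 4 to each element:
  8 -> 32
  20 -> 80
  1 -> 4
  12 -> 48
  18 -> 72
  14 -> 56
Therefore out = [32, 80, 4, 48, 72, 56].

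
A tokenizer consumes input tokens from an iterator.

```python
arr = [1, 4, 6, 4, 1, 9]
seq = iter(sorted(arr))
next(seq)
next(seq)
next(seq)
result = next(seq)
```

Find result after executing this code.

Step 1: sorted([1, 4, 6, 4, 1, 9]) = [1, 1, 4, 4, 6, 9].
Step 2: Create iterator and skip 3 elements.
Step 3: next() returns 4.
Therefore result = 4.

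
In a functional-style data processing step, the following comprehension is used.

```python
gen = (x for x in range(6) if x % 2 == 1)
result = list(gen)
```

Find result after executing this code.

Step 1: Filter range(6) keeping only odd values:
  x=0: even, excluded
  x=1: odd, included
  x=2: even, excluded
  x=3: odd, included
  x=4: even, excluded
  x=5: odd, included
Therefore result = [1, 3, 5].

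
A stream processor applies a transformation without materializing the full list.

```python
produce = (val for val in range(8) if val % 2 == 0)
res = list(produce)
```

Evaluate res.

Step 1: Filter range(8) keeping only even values:
  val=0: even, included
  val=1: odd, excluded
  val=2: even, included
  val=3: odd, excluded
  val=4: even, included
  val=5: odd, excluded
  val=6: even, included
  val=7: odd, excluded
Therefore res = [0, 2, 4, 6].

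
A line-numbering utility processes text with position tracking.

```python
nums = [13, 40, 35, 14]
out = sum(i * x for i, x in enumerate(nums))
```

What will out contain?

Step 1: Compute i * x for each (i, x) in enumerate([13, 40, 35, 14]):
  i=0, x=13: 0*13 = 0
  i=1, x=40: 1*40 = 40
  i=2, x=35: 2*35 = 70
  i=3, x=14: 3*14 = 42
Step 2: sum = 0 + 40 + 70 + 42 = 152.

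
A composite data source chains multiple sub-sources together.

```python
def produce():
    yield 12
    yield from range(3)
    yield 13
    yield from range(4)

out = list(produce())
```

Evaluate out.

Step 1: Trace yields in order:
  yield 12
  yield 0
  yield 1
  yield 2
  yield 13
  yield 0
  yield 1
  yield 2
  yield 3
Therefore out = [12, 0, 1, 2, 13, 0, 1, 2, 3].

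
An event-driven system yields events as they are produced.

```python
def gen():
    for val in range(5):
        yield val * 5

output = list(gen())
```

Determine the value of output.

Step 1: For each val in range(5), yield val * 5:
  val=0: yield 0 * 5 = 0
  val=1: yield 1 * 5 = 5
  val=2: yield 2 * 5 = 10
  val=3: yield 3 * 5 = 15
  val=4: yield 4 * 5 = 20
Therefore output = [0, 5, 10, 15, 20].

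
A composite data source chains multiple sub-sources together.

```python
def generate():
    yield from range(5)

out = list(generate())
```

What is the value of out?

Step 1: yield from delegates to the iterable, yielding each element.
Step 2: Collected values: [0, 1, 2, 3, 4].
Therefore out = [0, 1, 2, 3, 4].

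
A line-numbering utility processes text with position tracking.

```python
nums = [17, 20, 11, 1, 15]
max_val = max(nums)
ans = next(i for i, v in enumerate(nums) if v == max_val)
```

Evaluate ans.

Step 1: max([17, 20, 11, 1, 15]) = 20.
Step 2: Find first index where value == 20:
  Index 0: 17 != 20
  Index 1: 20 == 20, found!
Therefore ans = 1.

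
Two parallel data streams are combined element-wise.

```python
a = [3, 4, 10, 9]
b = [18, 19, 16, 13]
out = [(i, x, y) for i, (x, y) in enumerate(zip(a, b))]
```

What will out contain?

Step 1: enumerate(zip(a, b)) gives index with paired elements:
  i=0: (3, 18)
  i=1: (4, 19)
  i=2: (10, 16)
  i=3: (9, 13)
Therefore out = [(0, 3, 18), (1, 4, 19), (2, 10, 16), (3, 9, 13)].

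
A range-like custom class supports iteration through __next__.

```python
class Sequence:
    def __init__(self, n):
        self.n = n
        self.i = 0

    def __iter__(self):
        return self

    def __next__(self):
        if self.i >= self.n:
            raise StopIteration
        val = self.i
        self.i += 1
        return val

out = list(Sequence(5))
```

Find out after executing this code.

Step 1: Sequence(5) creates an iterator counting 0 to 4.
Step 2: list() consumes all values: [0, 1, 2, 3, 4].
Therefore out = [0, 1, 2, 3, 4].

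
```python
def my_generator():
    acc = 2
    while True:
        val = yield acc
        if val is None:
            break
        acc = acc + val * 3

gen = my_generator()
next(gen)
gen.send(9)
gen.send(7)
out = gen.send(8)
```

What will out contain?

Step 1: next() -> yield acc=2.
Step 2: send(9) -> val=9, acc = 2 + 9*3 = 29, yield 29.
Step 3: send(7) -> val=7, acc = 29 + 7*3 = 50, yield 50.
Step 4: send(8) -> val=8, acc = 50 + 8*3 = 74, yield 74.
Therefore out = 74.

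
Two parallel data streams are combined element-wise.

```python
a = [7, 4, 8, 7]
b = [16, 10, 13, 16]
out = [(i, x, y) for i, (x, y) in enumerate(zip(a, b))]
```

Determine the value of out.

Step 1: enumerate(zip(a, b)) gives index with paired elements:
  i=0: (7, 16)
  i=1: (4, 10)
  i=2: (8, 13)
  i=3: (7, 16)
Therefore out = [(0, 7, 16), (1, 4, 10), (2, 8, 13), (3, 7, 16)].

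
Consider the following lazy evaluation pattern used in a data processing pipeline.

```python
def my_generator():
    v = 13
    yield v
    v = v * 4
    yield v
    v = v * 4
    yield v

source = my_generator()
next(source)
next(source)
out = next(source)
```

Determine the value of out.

Step 1: Trace through generator execution:
  Yield 1: v starts at 13, yield 13
  Yield 2: v = 13 * 4 = 52, yield 52
  Yield 3: v = 52 * 4 = 208, yield 208
Step 2: First next() gets 13, second next() gets the second value, third next() yields 208.
Therefore out = 208.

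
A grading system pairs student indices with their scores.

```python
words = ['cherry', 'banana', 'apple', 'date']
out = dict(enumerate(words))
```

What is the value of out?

Step 1: enumerate pairs indices with words:
  0 -> 'cherry'
  1 -> 'banana'
  2 -> 'apple'
  3 -> 'date'
Therefore out = {0: 'cherry', 1: 'banana', 2: 'apple', 3: 'date'}.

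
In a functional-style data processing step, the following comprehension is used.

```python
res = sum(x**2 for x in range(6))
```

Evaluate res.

Step 1: Compute x**2 for each x in range(6):
  x=0: 0**2 = 0
  x=1: 1**2 = 1
  x=2: 2**2 = 4
  x=3: 3**2 = 9
  x=4: 4**2 = 16
  x=5: 5**2 = 25
Step 2: sum = 0 + 1 + 4 + 9 + 16 + 25 = 55.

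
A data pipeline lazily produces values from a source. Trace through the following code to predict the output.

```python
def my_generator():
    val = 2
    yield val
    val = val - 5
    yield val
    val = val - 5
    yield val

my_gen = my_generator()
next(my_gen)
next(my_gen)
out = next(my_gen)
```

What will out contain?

Step 1: Trace through generator execution:
  Yield 1: val starts at 2, yield 2
  Yield 2: val = 2 - 5 = -3, yield -3
  Yield 3: val = -3 - 5 = -8, yield -8
Step 2: First next() gets 2, second next() gets the second value, third next() yields -8.
Therefore out = -8.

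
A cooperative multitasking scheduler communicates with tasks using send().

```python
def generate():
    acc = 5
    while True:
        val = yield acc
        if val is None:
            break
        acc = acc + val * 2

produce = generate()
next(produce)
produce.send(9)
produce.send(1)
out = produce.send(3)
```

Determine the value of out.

Step 1: next() -> yield acc=5.
Step 2: send(9) -> val=9, acc = 5 + 9*2 = 23, yield 23.
Step 3: send(1) -> val=1, acc = 23 + 1*2 = 25, yield 25.
Step 4: send(3) -> val=3, acc = 25 + 3*2 = 31, yield 31.
Therefore out = 31.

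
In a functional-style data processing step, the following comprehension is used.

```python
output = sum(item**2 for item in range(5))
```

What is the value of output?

Step 1: Compute item**2 for each item in range(5):
  item=0: 0**2 = 0
  item=1: 1**2 = 1
  item=2: 2**2 = 4
  item=3: 3**2 = 9
  item=4: 4**2 = 16
Step 2: sum = 0 + 1 + 4 + 9 + 16 = 30.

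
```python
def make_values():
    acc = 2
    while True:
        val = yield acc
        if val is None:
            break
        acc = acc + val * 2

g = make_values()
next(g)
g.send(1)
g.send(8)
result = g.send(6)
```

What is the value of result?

Step 1: next() -> yield acc=2.
Step 2: send(1) -> val=1, acc = 2 + 1*2 = 4, yield 4.
Step 3: send(8) -> val=8, acc = 4 + 8*2 = 20, yield 20.
Step 4: send(6) -> val=6, acc = 20 + 6*2 = 32, yield 32.
Therefore result = 32.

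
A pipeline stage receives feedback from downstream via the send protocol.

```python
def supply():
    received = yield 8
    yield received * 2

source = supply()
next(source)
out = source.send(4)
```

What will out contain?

Step 1: next(source) advances to first yield, producing 8.
Step 2: send(4) resumes, received = 4.
Step 3: yield received * 2 = 4 * 2 = 8.
Therefore out = 8.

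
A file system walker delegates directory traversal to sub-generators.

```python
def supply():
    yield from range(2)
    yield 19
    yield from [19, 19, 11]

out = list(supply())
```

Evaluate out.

Step 1: Trace yields in order:
  yield 0
  yield 1
  yield 19
  yield 19
  yield 19
  yield 11
Therefore out = [0, 1, 19, 19, 19, 11].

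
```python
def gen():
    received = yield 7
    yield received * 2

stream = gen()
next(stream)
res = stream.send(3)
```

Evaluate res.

Step 1: next(stream) advances to first yield, producing 7.
Step 2: send(3) resumes, received = 3.
Step 3: yield received * 2 = 3 * 2 = 6.
Therefore res = 6.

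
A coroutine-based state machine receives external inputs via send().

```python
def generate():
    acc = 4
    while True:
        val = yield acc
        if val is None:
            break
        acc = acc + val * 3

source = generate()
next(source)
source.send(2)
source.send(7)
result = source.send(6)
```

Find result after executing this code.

Step 1: next() -> yield acc=4.
Step 2: send(2) -> val=2, acc = 4 + 2*3 = 10, yield 10.
Step 3: send(7) -> val=7, acc = 10 + 7*3 = 31, yield 31.
Step 4: send(6) -> val=6, acc = 31 + 6*3 = 49, yield 49.
Therefore result = 49.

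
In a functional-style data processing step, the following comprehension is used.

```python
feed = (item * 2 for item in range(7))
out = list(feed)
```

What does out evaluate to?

Step 1: For each item in range(7), compute item*2:
  item=0: 0*2 = 0
  item=1: 1*2 = 2
  item=2: 2*2 = 4
  item=3: 3*2 = 6
  item=4: 4*2 = 8
  item=5: 5*2 = 10
  item=6: 6*2 = 12
Therefore out = [0, 2, 4, 6, 8, 10, 12].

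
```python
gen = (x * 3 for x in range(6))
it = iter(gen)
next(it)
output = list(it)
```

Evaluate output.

Step 1: Generator produces [0, 3, 6, 9, 12, 15].
Step 2: next(it) consumes first element (0).
Step 3: list(it) collects remaining: [3, 6, 9, 12, 15].
Therefore output = [3, 6, 9, 12, 15].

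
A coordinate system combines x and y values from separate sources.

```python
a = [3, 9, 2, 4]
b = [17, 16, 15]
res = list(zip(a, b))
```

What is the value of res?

Step 1: zip stops at shortest (len(a)=4, len(b)=3):
  Index 0: (3, 17)
  Index 1: (9, 16)
  Index 2: (2, 15)
Step 2: Last element of a (4) has no pair, dropped.
Therefore res = [(3, 17), (9, 16), (2, 15)].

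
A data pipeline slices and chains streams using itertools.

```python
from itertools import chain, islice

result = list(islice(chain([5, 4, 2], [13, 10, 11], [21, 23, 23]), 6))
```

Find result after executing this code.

Step 1: chain([5, 4, 2], [13, 10, 11], [21, 23, 23]) = [5, 4, 2, 13, 10, 11, 21, 23, 23].
Step 2: islice takes first 6 elements: [5, 4, 2, 13, 10, 11].
Therefore result = [5, 4, 2, 13, 10, 11].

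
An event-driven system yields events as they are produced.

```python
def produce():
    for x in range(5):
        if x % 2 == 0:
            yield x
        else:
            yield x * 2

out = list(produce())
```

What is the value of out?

Step 1: For each x in range(5), yield x if even, else x*2:
  x=0 (even): yield 0
  x=1 (odd): yield 1*2 = 2
  x=2 (even): yield 2
  x=3 (odd): yield 3*2 = 6
  x=4 (even): yield 4
Therefore out = [0, 2, 2, 6, 4].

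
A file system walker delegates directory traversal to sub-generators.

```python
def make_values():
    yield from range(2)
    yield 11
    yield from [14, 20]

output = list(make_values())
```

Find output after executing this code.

Step 1: Trace yields in order:
  yield 0
  yield 1
  yield 11
  yield 14
  yield 20
Therefore output = [0, 1, 11, 14, 20].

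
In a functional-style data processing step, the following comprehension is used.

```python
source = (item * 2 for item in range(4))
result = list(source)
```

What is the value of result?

Step 1: For each item in range(4), compute item*2:
  item=0: 0*2 = 0
  item=1: 1*2 = 2
  item=2: 2*2 = 4
  item=3: 3*2 = 6
Therefore result = [0, 2, 4, 6].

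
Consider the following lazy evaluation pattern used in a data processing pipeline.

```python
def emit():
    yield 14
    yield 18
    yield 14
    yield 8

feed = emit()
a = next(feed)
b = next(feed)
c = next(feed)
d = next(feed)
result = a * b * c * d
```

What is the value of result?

Step 1: Create generator and consume all values:
  a = next(feed) = 14
  b = next(feed) = 18
  c = next(feed) = 14
  d = next(feed) = 8
Step 2: result = 14 * 18 * 14 * 8 = 28224.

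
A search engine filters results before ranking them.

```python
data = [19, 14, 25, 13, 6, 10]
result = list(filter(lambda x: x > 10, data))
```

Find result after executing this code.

Step 1: Filter elements > 10:
  19: kept
  14: kept
  25: kept
  13: kept
  6: removed
  10: removed
Therefore result = [19, 14, 25, 13].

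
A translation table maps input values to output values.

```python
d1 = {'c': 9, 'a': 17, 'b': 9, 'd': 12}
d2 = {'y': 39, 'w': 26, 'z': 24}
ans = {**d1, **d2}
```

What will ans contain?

Step 1: Merge d1 and d2 (d2 values override on key conflicts).
Step 2: d1 has keys ['c', 'a', 'b', 'd'], d2 has keys ['y', 'w', 'z'].
Therefore ans = {'c': 9, 'a': 17, 'b': 9, 'd': 12, 'y': 39, 'w': 26, 'z': 24}.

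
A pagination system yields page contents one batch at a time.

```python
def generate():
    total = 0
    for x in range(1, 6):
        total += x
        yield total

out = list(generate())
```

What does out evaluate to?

Step 1: Generator accumulates running sum:
  x=1: total = 1, yield 1
  x=2: total = 3, yield 3
  x=3: total = 6, yield 6
  x=4: total = 10, yield 10
  x=5: total = 15, yield 15
Therefore out = [1, 3, 6, 10, 15].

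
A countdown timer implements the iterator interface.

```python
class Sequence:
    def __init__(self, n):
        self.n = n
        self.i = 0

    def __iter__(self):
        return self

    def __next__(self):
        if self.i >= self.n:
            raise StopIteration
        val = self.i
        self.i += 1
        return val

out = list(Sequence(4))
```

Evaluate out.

Step 1: Sequence(4) creates an iterator counting 0 to 3.
Step 2: list() consumes all values: [0, 1, 2, 3].
Therefore out = [0, 1, 2, 3].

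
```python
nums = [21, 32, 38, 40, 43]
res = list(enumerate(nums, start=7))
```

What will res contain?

Step 1: enumerate with start=7:
  (7, 21)
  (8, 32)
  (9, 38)
  (10, 40)
  (11, 43)
Therefore res = [(7, 21), (8, 32), (9, 38), (10, 40), (11, 43)].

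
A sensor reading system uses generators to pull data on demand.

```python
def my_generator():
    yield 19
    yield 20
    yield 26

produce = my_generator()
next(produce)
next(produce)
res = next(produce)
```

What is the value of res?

Step 1: my_generator() creates a generator.
Step 2: next(produce) yields 19 (consumed and discarded).
Step 3: next(produce) yields 20 (consumed and discarded).
Step 4: next(produce) yields 26, assigned to res.
Therefore res = 26.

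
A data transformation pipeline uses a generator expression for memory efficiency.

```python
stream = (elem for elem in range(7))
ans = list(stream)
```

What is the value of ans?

Step 1: Generator expression iterates range(7): [0, 1, 2, 3, 4, 5, 6].
Step 2: list() collects all values.
Therefore ans = [0, 1, 2, 3, 4, 5, 6].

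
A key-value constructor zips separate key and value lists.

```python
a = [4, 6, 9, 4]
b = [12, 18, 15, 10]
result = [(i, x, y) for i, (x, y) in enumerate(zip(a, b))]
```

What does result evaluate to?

Step 1: enumerate(zip(a, b)) gives index with paired elements:
  i=0: (4, 12)
  i=1: (6, 18)
  i=2: (9, 15)
  i=3: (4, 10)
Therefore result = [(0, 4, 12), (1, 6, 18), (2, 9, 15), (3, 4, 10)].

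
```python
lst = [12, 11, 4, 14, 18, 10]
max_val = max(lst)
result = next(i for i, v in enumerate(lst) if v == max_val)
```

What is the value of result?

Step 1: max([12, 11, 4, 14, 18, 10]) = 18.
Step 2: Find first index where value == 18:
  Index 0: 12 != 18
  Index 1: 11 != 18
  Index 2: 4 != 18
  Index 3: 14 != 18
  Index 4: 18 == 18, found!
Therefore result = 4.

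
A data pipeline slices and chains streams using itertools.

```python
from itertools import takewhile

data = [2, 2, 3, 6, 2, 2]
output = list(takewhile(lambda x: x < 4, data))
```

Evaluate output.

Step 1: takewhile stops at first element >= 4:
  2 < 4: take
  2 < 4: take
  3 < 4: take
  6 >= 4: stop
Therefore output = [2, 2, 3].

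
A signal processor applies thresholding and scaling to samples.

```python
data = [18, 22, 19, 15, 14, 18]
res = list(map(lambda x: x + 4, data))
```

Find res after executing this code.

Step 1: Apply lambda x: x + 4 to each element:
  18 -> 22
  22 -> 26
  19 -> 23
  15 -> 19
  14 -> 18
  18 -> 22
Therefore res = [22, 26, 23, 19, 18, 22].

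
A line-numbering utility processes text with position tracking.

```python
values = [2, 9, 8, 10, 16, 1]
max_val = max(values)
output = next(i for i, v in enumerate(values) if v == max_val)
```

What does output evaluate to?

Step 1: max([2, 9, 8, 10, 16, 1]) = 16.
Step 2: Find first index where value == 16:
  Index 0: 2 != 16
  Index 1: 9 != 16
  Index 2: 8 != 16
  Index 3: 10 != 16
  Index 4: 16 == 16, found!
Therefore output = 4.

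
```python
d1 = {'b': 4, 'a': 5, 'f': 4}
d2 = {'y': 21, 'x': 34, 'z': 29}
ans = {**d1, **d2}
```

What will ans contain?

Step 1: Merge d1 and d2 (d2 values override on key conflicts).
Step 2: d1 has keys ['b', 'a', 'f'], d2 has keys ['y', 'x', 'z'].
Therefore ans = {'b': 4, 'a': 5, 'f': 4, 'y': 21, 'x': 34, 'z': 29}.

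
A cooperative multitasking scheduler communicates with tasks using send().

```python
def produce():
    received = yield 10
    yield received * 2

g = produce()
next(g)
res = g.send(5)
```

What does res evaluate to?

Step 1: next(g) advances to first yield, producing 10.
Step 2: send(5) resumes, received = 5.
Step 3: yield received * 2 = 5 * 2 = 10.
Therefore res = 10.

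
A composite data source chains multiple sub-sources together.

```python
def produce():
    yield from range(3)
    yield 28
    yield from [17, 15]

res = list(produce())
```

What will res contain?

Step 1: Trace yields in order:
  yield 0
  yield 1
  yield 2
  yield 28
  yield 17
  yield 15
Therefore res = [0, 1, 2, 28, 17, 15].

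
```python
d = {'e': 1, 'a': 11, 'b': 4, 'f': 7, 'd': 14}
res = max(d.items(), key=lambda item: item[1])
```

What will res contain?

Step 1: Find item with maximum value:
  ('e', 1)
  ('a', 11)
  ('b', 4)
  ('f', 7)
  ('d', 14)
Step 2: Maximum value is 14 at key 'd'.
Therefore res = ('d', 14).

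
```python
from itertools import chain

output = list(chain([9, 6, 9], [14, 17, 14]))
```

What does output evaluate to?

Step 1: chain() concatenates iterables: [9, 6, 9] + [14, 17, 14].
Therefore output = [9, 6, 9, 14, 17, 14].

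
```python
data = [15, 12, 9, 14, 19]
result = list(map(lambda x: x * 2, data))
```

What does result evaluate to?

Step 1: Apply lambda x: x * 2 to each element:
  15 -> 30
  12 -> 24
  9 -> 18
  14 -> 28
  19 -> 38
Therefore result = [30, 24, 18, 28, 38].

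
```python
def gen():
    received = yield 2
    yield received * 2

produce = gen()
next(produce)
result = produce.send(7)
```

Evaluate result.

Step 1: next(produce) advances to first yield, producing 2.
Step 2: send(7) resumes, received = 7.
Step 3: yield received * 2 = 7 * 2 = 14.
Therefore result = 14.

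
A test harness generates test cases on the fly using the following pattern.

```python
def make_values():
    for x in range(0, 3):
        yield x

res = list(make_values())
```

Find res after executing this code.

Step 1: The generator yields each value from range(0, 3).
Step 2: list() consumes all yields: [0, 1, 2].
Therefore res = [0, 1, 2].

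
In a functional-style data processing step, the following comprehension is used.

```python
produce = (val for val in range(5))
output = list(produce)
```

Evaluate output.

Step 1: Generator expression iterates range(5): [0, 1, 2, 3, 4].
Step 2: list() collects all values.
Therefore output = [0, 1, 2, 3, 4].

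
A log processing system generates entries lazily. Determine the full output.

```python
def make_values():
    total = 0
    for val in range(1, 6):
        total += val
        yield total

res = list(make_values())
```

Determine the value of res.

Step 1: Generator accumulates running sum:
  val=1: total = 1, yield 1
  val=2: total = 3, yield 3
  val=3: total = 6, yield 6
  val=4: total = 10, yield 10
  val=5: total = 15, yield 15
Therefore res = [1, 3, 6, 10, 15].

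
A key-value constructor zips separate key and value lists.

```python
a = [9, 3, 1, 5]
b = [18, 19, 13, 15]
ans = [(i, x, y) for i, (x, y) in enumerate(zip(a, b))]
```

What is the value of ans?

Step 1: enumerate(zip(a, b)) gives index with paired elements:
  i=0: (9, 18)
  i=1: (3, 19)
  i=2: (1, 13)
  i=3: (5, 15)
Therefore ans = [(0, 9, 18), (1, 3, 19), (2, 1, 13), (3, 5, 15)].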